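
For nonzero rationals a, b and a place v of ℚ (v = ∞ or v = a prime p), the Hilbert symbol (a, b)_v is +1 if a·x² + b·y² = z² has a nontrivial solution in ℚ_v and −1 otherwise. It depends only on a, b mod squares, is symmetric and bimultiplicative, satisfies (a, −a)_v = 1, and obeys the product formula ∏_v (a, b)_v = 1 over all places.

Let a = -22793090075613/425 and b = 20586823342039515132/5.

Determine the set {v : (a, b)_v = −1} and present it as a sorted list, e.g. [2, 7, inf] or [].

(a, b) ≡ (-442221, 715) mod (ℚ^×)²; places V = {2, 3, 5, 11, 13, 17, 23, 29, ∞}.
(a,b)_13: α=3, u≡12; β=5, v≡4 (mod 13); (12|13)=+1, (4|13)=+1; sign (−1)^0·+1^5·+1^3 = +1.
(a,b)_29: α=1, u≡22; β=2, v≡10 (mod 29); (22|29)=+1, (10|29)=-1; sign (−1)^0·+1^2·-1^1 = -1.
(a,b)_17: α=-1, u≡11; β=2, v≡4 (mod 17); (11|17)=-1, (4|17)=+1; sign (−1)^0·-1^2·+1^-1 = +1.
(a,b)_∞: sgn(-442221)=−, sgn(715)=+, so +1.
(a,b)_3: α=5, u≡1; β=4, v≡1 (mod 3); (1|3)=+1, (1|3)=+1; sign (−1)^0·+1^4·+1^5 = +1.
(a,b)_2: α=0, β=2; u≡3, v≡3 (mod 8); ε(u)ε(v)=1·1, αω(v)=0·1, βω(u)=2·1; sum ≡ 1  ⇒  -1.
(a,b)_23: α=3, u≡8; β=2, v≡3 (mod 23); (8|23)=+1, (3|23)=+1; sign (−1)^0·+1^2·+1^3 = +1.
(a,b)_11: α=2, u≡3; β=3, v≡7 (mod 11); (3|11)=+1, (7|11)=-1; sign (−1)^0·+1^3·-1^2 = +1.
(a,b)_5: α=-2, u≡1; β=-1, v≡2 (mod 5); (1|5)=+1, (2|5)=-1; sign (−1)^0·+1^-1·-1^-2 = +1.
|Ram(-442221, 715)| = 2, even; anisotropic at {2, 29}.

[2, 29]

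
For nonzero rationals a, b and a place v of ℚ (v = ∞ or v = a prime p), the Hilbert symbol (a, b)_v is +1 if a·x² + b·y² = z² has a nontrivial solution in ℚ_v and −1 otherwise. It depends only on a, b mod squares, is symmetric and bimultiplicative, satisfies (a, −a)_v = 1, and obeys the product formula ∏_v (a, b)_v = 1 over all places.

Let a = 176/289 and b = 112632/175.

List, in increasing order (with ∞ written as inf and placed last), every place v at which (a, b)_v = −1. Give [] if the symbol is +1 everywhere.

[2, 3, 11, 13]

(a, b) ≡ (11, 546) mod (ℚ^×)²; places V = {2, 3, 5, 7, 11, 13, 17, 19, ∞}.
(a,b)_13: α=0, u≡11; β=1, v≡1 (mod 13); (11|13)=-1, (1|13)=+1; sign (−1)^0·-1^1·+1^0 = -1.
(a,b)_19: α=0, u≡6; β=2, v≡2 (mod 19); (6|19)=+1, (2|19)=-1; sign (−1)^0·+1^2·-1^0 = +1.
(a,b)_3: α=0, u≡2; β=1, v≡2 (mod 3); (2|3)=-1, (2|3)=-1; sign (−1)^0·-1^1·-1^0 = -1.
(a,b)_7: α=0, u≡4; β=-1, v≡4 (mod 7); (4|7)=+1, (4|7)=+1; sign (−1)^0·+1^-1·+1^0 = +1.
(a,b)_17: α=-2, u≡6; β=0, v≡15 (mod 17); (6|17)=-1, (15|17)=+1; sign (−1)^0·-1^0·+1^-2 = +1.
(a,b)_11: α=1, u≡9; β=0, v≡8 (mod 11); (9|11)=+1, (8|11)=-1; sign (−1)^0·+1^0·-1^1 = -1.
(a,b)_∞: sgn(11)=+, sgn(546)=+, so +1.
(a,b)_5: α=0, u≡4; β=-2, v≡1 (mod 5); (4|5)=+1, (1|5)=+1; sign (−1)^0·+1^-2·+1^0 = +1.
(a,b)_2: α=4, β=3; u≡3, v≡1 (mod 8); ε(u)ε(v)=1·0, αω(v)=4·0, βω(u)=3·1; sum ≡ 1  ⇒  -1.
Ram(11, 546) = {2, 3, 11, 13}; no ℚ_2-point on the conic.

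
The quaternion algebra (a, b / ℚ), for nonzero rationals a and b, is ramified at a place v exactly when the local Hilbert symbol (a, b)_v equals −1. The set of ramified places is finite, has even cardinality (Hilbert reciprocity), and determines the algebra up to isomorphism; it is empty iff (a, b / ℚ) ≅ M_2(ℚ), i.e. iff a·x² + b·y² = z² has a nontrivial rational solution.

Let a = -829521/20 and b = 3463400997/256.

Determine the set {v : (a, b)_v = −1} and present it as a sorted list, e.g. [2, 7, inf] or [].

(a, b) ≡ (-1045, 133) mod (ℚ^×)²; places V = {2, 3, 5, 7, 11, 19, ∞}.
(a,b)_11: α=1, u≡3; β=0, v≡4 (mod 11); (3|11)=+1, (4|11)=+1; sign (−1)^0·+1^0·+1^1 = +1.
(a,b)_2: α=-2, β=-8; u≡3, v≡5 (mod 8); ε(u)ε(v)=1·0, αω(v)=-2·1, βω(u)=-8·1; sum ≡ 0  ⇒  +1.
(a,b)_19: α=1, u≡3; β=1, v≡16 (mod 19); (3|19)=-1, (16|19)=+1; sign (−1)^1·-1^1·+1^1 = +1.
(a,b)_3: α=4, u≡2; β=12, v≡1 (mod 3); (2|3)=-1, (1|3)=+1; sign (−1)^0·-1^12·+1^4 = +1.
(a,b)_5: α=-1, u≡1; β=0, v≡2 (mod 5); (1|5)=+1, (2|5)=-1; sign (−1)^0·+1^0·-1^-1 = -1.
(a,b)_∞: sgn(-1045)=−, sgn(133)=+, so +1.
(a,b)_7: α=2, u≡3; β=3, v≡3 (mod 7); (3|7)=-1, (3|7)=-1; sign (−1)^0·-1^3·-1^2 = -1.
|Ram(-1045, 133)| = 2, even; anisotropic at {5, 7}.

[5, 7]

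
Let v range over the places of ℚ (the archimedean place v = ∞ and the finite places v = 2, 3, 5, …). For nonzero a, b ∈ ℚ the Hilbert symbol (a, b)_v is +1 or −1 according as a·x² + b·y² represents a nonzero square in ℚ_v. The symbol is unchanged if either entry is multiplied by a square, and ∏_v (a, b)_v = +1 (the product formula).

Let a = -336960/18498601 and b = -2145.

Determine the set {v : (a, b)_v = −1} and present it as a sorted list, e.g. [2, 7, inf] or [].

[2, 5, 13, inf]

(a, b) ≡ (-65, -2145) mod (ℚ^×)²; places V = {2, 3, 5, 11, 13, 17, 23, ∞}.
(a,b)_5: α=1, u≡3; β=1, v≡1 (mod 5); (3|5)=-1, (1|5)=+1; sign (−1)^0·-1^1·+1^1 = -1.
(a,b)_3: α=4, u≡1; β=1, v≡2 (mod 3); (1|3)=+1, (2|3)=-1; sign (−1)^0·+1^1·-1^4 = +1.
(a,b)_2: α=6, β=0; u≡7, v≡7 (mod 8); ε(u)ε(v)=1·1, αω(v)=6·0, βω(u)=0·0; sum ≡ 1  ⇒  -1.
(a,b)_11: α=-2, u≡1; β=1, v≡3 (mod 11); (1|11)=+1, (3|11)=+1; sign (−1)^0·+1^1·+1^-2 = +1.
(a,b)_17: α=-2, u≡12; β=0, v≡14 (mod 17); (12|17)=-1, (14|17)=-1; sign (−1)^0·-1^0·-1^-2 = +1.
(a,b)_13: α=1, u≡7; β=1, v≡4 (mod 13); (7|13)=-1, (4|13)=+1; sign (−1)^0·-1^1·+1^1 = -1.
(a,b)_23: α=-2, u≡4; β=0, v≡17 (mod 23); (4|23)=+1, (17|23)=-1; sign (−1)^0·+1^0·-1^-2 = +1.
(a,b)_∞: sgn(-65)=−, sgn(-2145)=−, so -1.
(-65, -2145 / ℚ) ramifies at {2, 5, 13, ∞}: a division algebra.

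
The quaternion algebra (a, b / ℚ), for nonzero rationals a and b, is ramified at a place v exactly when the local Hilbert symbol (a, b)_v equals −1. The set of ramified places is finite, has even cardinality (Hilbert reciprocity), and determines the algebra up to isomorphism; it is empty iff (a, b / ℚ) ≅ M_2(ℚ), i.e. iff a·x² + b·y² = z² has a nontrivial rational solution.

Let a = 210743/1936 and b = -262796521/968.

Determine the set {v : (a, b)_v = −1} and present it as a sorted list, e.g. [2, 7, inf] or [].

[2, 29]

(a, b) ≡ (1247, -2) mod (ℚ^×)²; places V = {2, 11, 13, 29, 43, ∞}.
(a,b)_29: α=1, u≡10; β=2, v≡10 (mod 29); (10|29)=-1, (10|29)=-1; sign (−1)^0·-1^2·-1^1 = -1.
(a,b)_13: α=2, u≡1; β=2, v≡2 (mod 13); (1|13)=+1, (2|13)=-1; sign (−1)^0·+1^2·-1^2 = +1.
(a,b)_11: α=-2, u≡1; β=-2, v≡3 (mod 11); (1|11)=+1, (3|11)=+1; sign (−1)^0·+1^-2·+1^-2 = +1.
(a,b)_2: α=-4, β=-3; u≡7, v≡7 (mod 8); ε(u)ε(v)=1·1, αω(v)=-4·0, βω(u)=-3·0; sum ≡ 1  ⇒  -1.
(a,b)_43: α=1, u≡42; β=2, v≡15 (mod 43); (42|43)=-1, (15|43)=+1; sign (−1)^0·-1^2·+1^1 = +1.
(a,b)_∞: sgn(1247)=+, sgn(-2)=−, so +1.
|Ram(1247, -2)| = 2, even; anisotropic at {2, 29}.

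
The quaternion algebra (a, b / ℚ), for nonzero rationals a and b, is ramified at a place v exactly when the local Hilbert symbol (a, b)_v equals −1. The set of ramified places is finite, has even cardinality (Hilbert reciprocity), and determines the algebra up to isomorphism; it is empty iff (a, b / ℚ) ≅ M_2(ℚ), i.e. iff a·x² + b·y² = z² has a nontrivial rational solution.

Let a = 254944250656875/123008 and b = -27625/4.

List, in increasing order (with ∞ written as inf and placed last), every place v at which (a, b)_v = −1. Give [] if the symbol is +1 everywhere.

(a, b) ≡ (38, -1105) mod (ℚ^×)²; places V = {2, 3, 5, 13, 17, 19, 31, ∞}.
(a,b)_17: α=4, u≡1; β=1, v≡6 (mod 17); (1|17)=+1, (6|17)=-1; sign (−1)^0·+1^1·-1^4 = +1.
(a,b)_13: α=4, u≡9; β=1, v≡5 (mod 13); (9|13)=+1, (5|13)=-1; sign (−1)^0·+1^1·-1^4 = +1.
(a,b)_19: α=1, u≡13; β=0, v≡5 (mod 19); (13|19)=-1, (5|19)=+1; sign (−1)^0·-1^0·+1^1 = +1.
(a,b)_2: α=-7, β=-2; u≡3, v≡7 (mod 8); ε(u)ε(v)=1·1, αω(v)=-7·0, βω(u)=-2·1; sum ≡ 1  ⇒  -1.
(a,b)_31: α=-2, u≡5; β=0, v≡30 (mod 31); (5|31)=+1, (30|31)=-1; sign (−1)^0·+1^0·-1^-2 = +1.
(a,b)_∞: sgn(38)=+, sgn(-1105)=−, so +1.
(a,b)_3: α=2, u≡2; β=0, v≡2 (mod 3); (2|3)=-1, (2|3)=-1; sign (−1)^0·-1^0·-1^2 = +1.
(a,b)_5: α=4, u≡2; β=3, v≡1 (mod 5); (2|5)=-1, (1|5)=+1; sign (−1)^0·-1^3·+1^4 = -1.
|Ram(38, -1105)| = 2, even; anisotropic at {2, 5}.

[2, 5]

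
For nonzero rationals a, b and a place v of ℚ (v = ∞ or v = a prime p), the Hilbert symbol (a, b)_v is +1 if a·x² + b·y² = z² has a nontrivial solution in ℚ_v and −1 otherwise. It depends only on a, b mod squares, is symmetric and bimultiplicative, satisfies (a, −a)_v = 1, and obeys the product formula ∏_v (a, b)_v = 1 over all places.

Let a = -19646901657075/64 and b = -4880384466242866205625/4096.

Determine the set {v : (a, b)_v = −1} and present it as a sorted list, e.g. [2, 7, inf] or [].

(a, b) ≡ (-3, -4641) mod (ℚ^×)²; places V = {2, 3, 5, 7, 11, 13, 17, 23, ∞}.
(a,b)_2: α=-6, β=-12; u≡5, v≡7 (mod 8); ε(u)ε(v)=0·1, αω(v)=-6·0, βω(u)=-12·1; sum ≡ 0  ⇒  +1.
(a,b)_7: α=2, u≡1; β=1, v≡2 (mod 7); (1|7)=+1, (2|7)=+1; sign (−1)^0·+1^1·+1^2 = +1.
(a,b)_5: α=2, u≡3; β=4, v≡1 (mod 5); (3|5)=-1, (1|5)=+1; sign (−1)^0·-1^4·+1^2 = +1.
(a,b)_17: α=4, u≡3; β=7, v≡1 (mod 17); (3|17)=-1, (1|17)=+1; sign (−1)^0·-1^7·+1^4 = -1.
(a,b)_11: α=2, u≡10; β=4, v≡5 (mod 11); (10|11)=-1, (5|11)=+1; sign (−1)^0·-1^4·+1^2 = +1.
(a,b)_13: α=0, u≡4; β=1, v≡11 (mod 13); (4|13)=+1, (11|13)=-1; sign (−1)^0·+1^1·-1^0 = +1.
(a,b)_3: α=1, u≡2; β=3, v≡1 (mod 3); (2|3)=-1, (1|3)=+1; sign (−1)^1·-1^3·+1^1 = +1.
(a,b)_23: α=2, u≡21; β=2, v≡10 (mod 23); (21|23)=-1, (10|23)=-1; sign (−1)^0·-1^2·-1^2 = +1.
(a,b)_∞: sgn(-3)=−, sgn(-4641)=−, so -1.
(-3, -4641 / ℚ) ramifies at {17, ∞}: a division algebra.

[17, inf]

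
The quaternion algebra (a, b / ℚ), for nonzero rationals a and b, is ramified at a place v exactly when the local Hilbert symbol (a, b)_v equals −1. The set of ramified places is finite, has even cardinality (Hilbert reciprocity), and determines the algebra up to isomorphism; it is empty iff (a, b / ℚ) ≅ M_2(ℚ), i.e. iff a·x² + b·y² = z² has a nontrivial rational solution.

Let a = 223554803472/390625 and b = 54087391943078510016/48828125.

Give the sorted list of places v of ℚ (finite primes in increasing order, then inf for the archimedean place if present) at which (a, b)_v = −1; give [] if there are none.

(a, b) ≡ (187473, 1155) mod (ℚ^×)²; places V = {2, 3, 5, 7, 11, 13, 19, 23, ∞}.
(a,b)_7: α=2, u≡6; β=3, v≡4 (mod 7); (6|7)=-1, (4|7)=+1; sign (−1)^0·-1^3·+1^2 = -1.
(a,b)_∞: sgn(187473)=+, sgn(1155)=+, so +1.
(a,b)_13: α=3, u≡1; β=6, v≡5 (mod 13); (1|13)=+1, (5|13)=-1; sign (−1)^0·+1^6·-1^3 = -1.
(a,b)_11: α=1, u≡9; β=1, v≡10 (mod 11); (9|11)=+1, (10|11)=-1; sign (−1)^1·+1^1·-1^1 = +1.
(a,b)_23: α=1, u≡12; β=2, v≡7 (mod 23); (12|23)=+1, (7|23)=-1; sign (−1)^0·+1^2·-1^1 = -1.
(a,b)_5: α=-8, u≡2; β=-11, v≡1 (mod 5); (2|5)=-1, (1|5)=+1; sign (−1)^0·-1^-11·+1^-8 = -1.
(a,b)_2: α=4, β=6; u≡1, v≡3 (mod 8); ε(u)ε(v)=0·1, αω(v)=4·1, βω(u)=6·0; sum ≡ 0  ⇒  +1.
(a,b)_3: α=3, u≡1; β=5, v≡1 (mod 3); (1|3)=+1, (1|3)=+1; sign (−1)^1·+1^5·+1^3 = -1.
(a,b)_19: α=1, u≡17; β=2, v≡3 (mod 19); (17|19)=+1, (3|19)=-1; sign (−1)^0·+1^2·-1^1 = -1.
|Ram(187473, 1155)| = 6, even; anisotropic at {3, 5, 7, 13, 19, 23}.

[3, 5, 7, 13, 19, 23]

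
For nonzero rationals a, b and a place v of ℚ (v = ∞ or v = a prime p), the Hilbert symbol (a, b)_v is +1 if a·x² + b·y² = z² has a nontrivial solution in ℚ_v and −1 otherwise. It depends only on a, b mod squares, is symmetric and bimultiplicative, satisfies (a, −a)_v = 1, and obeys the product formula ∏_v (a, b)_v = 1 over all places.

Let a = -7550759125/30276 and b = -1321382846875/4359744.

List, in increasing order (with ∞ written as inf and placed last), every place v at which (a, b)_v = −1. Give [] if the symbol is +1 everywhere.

(a, b) ≡ (-6163885, -880555) mod (ℚ^×)²; places V = {2, 3, 5, 7, 13, 19, 23, 29, 31, ∞}.
(a,b)_29: α=-2, u≡7; β=-2, v≡22 (mod 29); (7|29)=+1, (22|29)=+1; sign (−1)^0·+1^-2·+1^-2 = +1.
(a,b)_19: α=1, u≡10; β=1, v≡14 (mod 19); (10|19)=-1, (14|19)=-1; sign (−1)^1·-1^1·-1^1 = -1.
(a,b)_3: α=-2, u≡2; β=-4, v≡2 (mod 3); (2|3)=-1, (2|3)=-1; sign (−1)^0·-1^-4·-1^-2 = +1.
(a,b)_5: α=3, u≡2; β=5, v≡1 (mod 5); (2|5)=-1, (1|5)=+1; sign (−1)^0·-1^5·+1^3 = -1.
(a,b)_2: α=-2, β=-6; u≡3, v≡5 (mod 8); ε(u)ε(v)=1·0, αω(v)=-2·1, βω(u)=-6·1; sum ≡ 0  ⇒  +1.
(a,b)_23: α=1, u≡18; β=1, v≡19 (mod 23); (18|23)=+1, (19|23)=-1; sign (−1)^1·+1^1·-1^1 = +1.
(a,b)_31: α=1, u≡24; β=1, v≡24 (mod 31); (24|31)=-1, (24|31)=-1; sign (−1)^1·-1^1·-1^1 = -1.
(a,b)_13: α=1, u≡1; β=1, v≡6 (mod 13); (1|13)=+1, (6|13)=-1; sign (−1)^0·+1^1·-1^1 = -1.
(a,b)_∞: sgn(-6163885)=−, sgn(-880555)=−, so -1.
(a,b)_7: α=3, u≡5; β=4, v≡5 (mod 7); (5|7)=-1, (5|7)=-1; sign (−1)^0·-1^4·-1^3 = -1.
(-6163885, -880555 / ℚ) ramifies at {5, 7, 13, 19, 31, ∞}: a division algebra.

[5, 7, 13, 19, 31, inf]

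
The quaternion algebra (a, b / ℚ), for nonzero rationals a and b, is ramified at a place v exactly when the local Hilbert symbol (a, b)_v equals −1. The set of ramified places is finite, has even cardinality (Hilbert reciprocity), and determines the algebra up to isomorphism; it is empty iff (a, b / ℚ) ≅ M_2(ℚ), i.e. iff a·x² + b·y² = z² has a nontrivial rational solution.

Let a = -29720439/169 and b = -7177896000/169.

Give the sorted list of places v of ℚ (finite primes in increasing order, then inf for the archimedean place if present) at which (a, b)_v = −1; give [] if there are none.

(a, b) ≡ (-366919, -55385) mod (ℚ^×)²; places V = {2, 3, 5, 7, 11, 13, 19, 23, 43, 53, ∞}.
(a,b)_5: α=0, u≡4; β=3, v≡3 (mod 5); (4|5)=+1, (3|5)=-1; sign (−1)^0·+1^3·-1^0 = +1.
(a,b)_53: α=1, u≡3; β=1, v≡49 (mod 53); (3|53)=-1, (49|53)=+1; sign (−1)^0·-1^1·+1^1 = -1.
(a,b)_∞: sgn(-366919)=−, sgn(-55385)=−, so -1.
(a,b)_2: α=0, β=6; u≡1, v≡7 (mod 8); ε(u)ε(v)=0·1, αω(v)=0·0, βω(u)=6·0; sum ≡ 0  ⇒  +1.
(a,b)_3: α=4, u≡2; β=4, v≡1 (mod 3); (2|3)=-1, (1|3)=+1; sign (−1)^0·-1^4·+1^4 = +1.
(a,b)_43: α=1, u≡40; β=0, v≡28 (mod 43); (40|43)=+1, (28|43)=-1; sign (−1)^0·+1^0·-1^1 = -1.
(a,b)_13: α=-2, u≡5; β=-2, v≡11 (mod 13); (5|13)=-1, (11|13)=-1; sign (−1)^0·-1^-2·-1^-2 = +1.
(a,b)_19: α=0, u≡6; β=1, v≡4 (mod 19); (6|19)=+1, (4|19)=+1; sign (−1)^0·+1^1·+1^0 = +1.
(a,b)_11: α=0, u≡8; β=1, v≡4 (mod 11); (8|11)=-1, (4|11)=+1; sign (−1)^0·-1^1·+1^0 = -1.
(a,b)_23: α=1, u≡2; β=0, v≡15 (mod 23); (2|23)=+1, (15|23)=-1; sign (−1)^0·+1^0·-1^1 = -1.
(a,b)_7: α=1, u≡3; β=0, v≡5 (mod 7); (3|7)=-1, (5|7)=-1; sign (−1)^0·-1^0·-1^1 = -1.
|Ram(-366919, -55385)| = 6, even; anisotropic at {7, 11, 23, 43, 53, ∞}.

[7, 11, 23, 43, 53, inf]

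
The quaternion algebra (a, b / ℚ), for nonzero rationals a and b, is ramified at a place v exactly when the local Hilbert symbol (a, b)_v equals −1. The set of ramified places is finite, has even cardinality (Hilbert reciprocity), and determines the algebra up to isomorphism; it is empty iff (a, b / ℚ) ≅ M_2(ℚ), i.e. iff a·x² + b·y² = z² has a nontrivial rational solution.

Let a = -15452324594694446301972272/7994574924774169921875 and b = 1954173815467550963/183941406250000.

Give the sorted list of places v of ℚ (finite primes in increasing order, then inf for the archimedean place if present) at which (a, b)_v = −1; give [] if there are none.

[2, 3, 17, 19]

(a, b) ≡ (-3187041, 1062347) mod (ℚ^×)²; places V = {2, 3, 5, 7, 11, 13, 17, 19, 23, 29, 31, 37, ∞}.
(a,b)_31: α=-2, u≡19; β=-2, v≡28 (mod 31); (19|31)=+1, (28|31)=+1; sign (−1)^0·+1^-2·+1^-2 = +1.
(a,b)_23: α=1, u≡12; β=1, v≡10 (mod 23); (12|23)=+1, (10|23)=-1; sign (−1)^1·+1^1·-1^1 = +1.
(a,b)_29: α=-2, u≡28; β=0, v≡18 (mod 29); (28|29)=+1, (18|29)=-1; sign (−1)^0·+1^0·-1^-2 = +1.
(a,b)_17: α=5, u≡7; β=5, v≡4 (mod 17); (7|17)=-1, (4|17)=+1; sign (−1)^0·-1^5·+1^5 = -1.
(a,b)_3: α=-3, u≡1; β=0, v≡2 (mod 3); (1|3)=+1, (2|3)=-1; sign (−1)^0·+1^0·-1^-3 = -1.
(a,b)_2: α=4, β=-4; u≡7, v≡3 (mod 8); ε(u)ε(v)=1·1, αω(v)=4·1, βω(u)=-4·0; sum ≡ 1  ⇒  -1.
(a,b)_7: α=-4, u≡6; β=-2, v≡5 (mod 7); (6|7)=-1, (5|7)=-1; sign (−1)^0·-1^-2·-1^-4 = +1.
(a,b)_19: α=7, u≡12; β=5, v≡8 (mod 19); (12|19)=-1, (8|19)=-1; sign (−1)^1·-1^5·-1^7 = -1.
(a,b)_37: α=2, u≡28; β=0, v≡28 (mod 37); (28|37)=+1, (28|37)=+1; sign (−1)^0·+1^0·+1^2 = +1.
(a,b)_∞: sgn(-3187041)=−, sgn(1062347)=+, so +1.
(a,b)_13: α=3, u≡3; β=3, v≡9 (mod 13); (3|13)=+1, (9|13)=+1; sign (−1)^0·+1^3·+1^3 = +1.
(a,b)_5: α=-16, u≡4; β=-12, v≡2 (mod 5); (4|5)=+1, (2|5)=-1; sign (−1)^0·+1^-12·-1^-16 = +1.
(a,b)_11: α=1, u≡1; β=1, v≡10 (mod 11); (1|11)=+1, (10|11)=-1; sign (−1)^1·+1^1·-1^1 = +1.
|Ram(-3187041, 1062347)| = 4, even; anisotropic at {2, 3, 17, 19}.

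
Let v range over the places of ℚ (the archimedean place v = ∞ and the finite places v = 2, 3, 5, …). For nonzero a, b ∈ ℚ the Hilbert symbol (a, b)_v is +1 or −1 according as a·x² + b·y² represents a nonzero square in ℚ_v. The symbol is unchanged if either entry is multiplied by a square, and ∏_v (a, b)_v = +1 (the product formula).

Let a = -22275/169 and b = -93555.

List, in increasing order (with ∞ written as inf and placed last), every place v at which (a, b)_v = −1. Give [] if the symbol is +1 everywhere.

(a, b) ≡ (-11, -1155) mod (ℚ^×)²; places V = {2, 3, 5, 7, 11, 13, ∞}.
(a,b)_5: α=2, u≡1; β=1, v≡4 (mod 5); (1|5)=+1, (4|5)=+1; sign (−1)^0·+1^1·+1^2 = +1.
(a,b)_2: α=0, β=0; u≡5, v≡5 (mod 8); ε(u)ε(v)=0·0, αω(v)=0·1, βω(u)=0·1; sum ≡ 0  ⇒  +1.
(a,b)_∞: sgn(-11)=−, sgn(-1155)=−, so -1.
(a,b)_7: α=0, u≡6; β=1, v≡5 (mod 7); (6|7)=-1, (5|7)=-1; sign (−1)^0·-1^1·-1^0 = -1.
(a,b)_13: α=-2, u≡7; β=0, v≡6 (mod 13); (7|13)=-1, (6|13)=-1; sign (−1)^0·-1^0·-1^-2 = +1.
(a,b)_3: α=4, u≡1; β=5, v≡2 (mod 3); (1|3)=+1, (2|3)=-1; sign (−1)^0·+1^5·-1^4 = +1.
(a,b)_11: α=1, u≡8; β=1, v≡9 (mod 11); (8|11)=-1, (9|11)=+1; sign (−1)^1·-1^1·+1^1 = +1.
(-11, -1155 / ℚ) ramifies at {7, ∞}: a division algebra.

[7, inf]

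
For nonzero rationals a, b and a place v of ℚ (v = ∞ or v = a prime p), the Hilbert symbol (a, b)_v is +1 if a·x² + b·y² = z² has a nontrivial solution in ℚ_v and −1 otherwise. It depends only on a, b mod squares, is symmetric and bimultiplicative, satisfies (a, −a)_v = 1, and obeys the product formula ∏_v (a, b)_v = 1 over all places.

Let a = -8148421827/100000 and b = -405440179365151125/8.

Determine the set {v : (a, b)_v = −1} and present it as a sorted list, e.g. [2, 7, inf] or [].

(a, b) ≡ (-192270, -64090) mod (ℚ^×)²; places V = {2, 3, 5, 7, 13, 17, 29, 31, 37, ∞}.
(a,b)_∞: sgn(-192270)=−, sgn(-64090)=−, so -1.
(a,b)_7: α=2, u≡3; β=0, v≡1 (mod 7); (3|7)=-1, (1|7)=+1; sign (−1)^0·-1^0·+1^2 = +1.
(a,b)_2: α=-5, β=-3; u≡1, v≡3 (mod 8); ε(u)ε(v)=0·1, αω(v)=-5·1, βω(u)=-3·0; sum ≡ 1  ⇒  -1.
(a,b)_37: α=0, u≡20; β=2, v≡2 (mod 37); (20|37)=-1, (2|37)=-1; sign (−1)^0·-1^2·-1^0 = +1.
(a,b)_13: α=1, u≡4; β=3, v≡10 (mod 13); (4|13)=+1, (10|13)=+1; sign (−1)^0·+1^3·+1^1 = +1.
(a,b)_5: α=-5, u≡4; β=3, v≡2 (mod 5); (4|5)=+1, (2|5)=-1; sign (−1)^0·+1^3·-1^-5 = -1.
(a,b)_3: α=3, u≡2; β=2, v≡2 (mod 3); (2|3)=-1, (2|3)=-1; sign (−1)^0·-1^2·-1^3 = -1.
(a,b)_29: α=1, u≡12; β=3, v≡28 (mod 29); (12|29)=-1, (28|29)=+1; sign (−1)^0·-1^3·+1^1 = -1.
(a,b)_31: α=2, u≡3; β=0, v≡28 (mod 31); (3|31)=-1, (28|31)=+1; sign (−1)^0·-1^0·+1^2 = +1.
(a,b)_17: α=1, u≡5; β=3, v≡13 (mod 17); (5|17)=-1, (13|17)=+1; sign (−1)^0·-1^3·+1^1 = -1.
Ram(-192270, -64090) = {2, 3, 5, 17, 29, ∞}; no ℚ_2-point on the conic.

[2, 3, 5, 17, 29, inf]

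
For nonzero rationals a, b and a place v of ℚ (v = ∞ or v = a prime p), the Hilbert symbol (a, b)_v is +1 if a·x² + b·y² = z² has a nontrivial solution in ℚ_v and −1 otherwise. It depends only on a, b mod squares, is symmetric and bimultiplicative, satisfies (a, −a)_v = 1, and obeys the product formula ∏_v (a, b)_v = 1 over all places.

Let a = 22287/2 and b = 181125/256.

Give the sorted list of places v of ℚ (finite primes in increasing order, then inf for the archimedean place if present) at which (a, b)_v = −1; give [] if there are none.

[2, 7, 17, 23]

Mod squares: a ≡ 44574, b ≡ 805. Check v ∈ {∞, 2, 3, 5, 7, 17, 19, 23}.
v=23: a=23^1·(≡13), b=23^1·(≡3) mod 23; (13|23)=+1, (3|23)=+1; (−1)^{1·1·11}·(+1)^1·(+1)^1 = -1.
v=5: a=5^0·(≡1), b=5^3·(≡4) mod 5; (1|5)=+1, (4|5)=+1; (−1)^{0·3·2}·(+1)^3·(+1)^0 = +1.
v=7: a=7^0·(≡3), b=7^1·(≡6) mod 7; (3|7)=-1, (6|7)=-1; (−1)^{0·1·3}·(-1)^1·(-1)^0 = -1.
v=17: a=17^1·(≡1), b=17^0·(≡7) mod 17; (1|17)=+1, (7|17)=-1; (−1)^{1·0·8}·(+1)^0·(-1)^1 = -1.
v=∞: 44574 > 0 and 805 > 0  ⇒  (a,b)_∞ = +1.
v=19: a=19^1·(≡7), b=19^0·(≡4) mod 19; (7|19)=+1, (4|19)=+1; (−1)^{1·0·9}·(+1)^0·(+1)^1 = +1.
v=3: a=3^1·(≡2), b=3^2·(≡1) mod 3; (2|3)=-1, (1|3)=+1; (−1)^{1·2·1}·(-1)^2·(+1)^1 = +1.
v=2: v_2(a)=-1, v_2(b)=-8; units ≡ 7, 5 (mod 8); ε·ε+αω+βω = 1·0+-1·1+-8·0 ≡ 1  ⇒  (a,b)_2 = -1.
(44574, 805 / ℚ) ramifies at {2, 7, 17, 23}: a division algebra.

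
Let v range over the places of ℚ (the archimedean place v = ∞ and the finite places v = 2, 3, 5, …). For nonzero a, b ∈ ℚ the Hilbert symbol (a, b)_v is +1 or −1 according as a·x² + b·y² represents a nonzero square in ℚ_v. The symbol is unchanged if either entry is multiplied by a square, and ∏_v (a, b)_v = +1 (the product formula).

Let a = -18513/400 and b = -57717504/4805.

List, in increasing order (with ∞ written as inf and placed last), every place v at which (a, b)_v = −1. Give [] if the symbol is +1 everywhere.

[5, 41, 47, inf]

Mod squares: a ≡ -17, b ≡ -125255. Check v ∈ {∞, 2, 3, 5, 11, 13, 17, 31, 41, 47}.
v=2: v_2(a)=-4, v_2(b)=8; units ≡ 7, 1 (mod 8); ε·ε+αω+βω = 1·0+-4·0+8·0 ≡ 0  ⇒  (a,b)_2 = +1.
v=41: a=41^0·(≡35), b=41^1·(≡4) mod 41; (35|41)=-1, (4|41)=+1; (−1)^{0·1·20}·(-1)^1·(+1)^0 = -1.
v=13: a=13^0·(≡9), b=13^1·(≡7) mod 13; (9|13)=+1, (7|13)=-1; (−1)^{0·1·6}·(+1)^1·(-1)^0 = +1.
v=5: a=5^-2·(≡2), b=5^-1·(≡1) mod 5; (2|5)=-1, (1|5)=+1; (−1)^{-2·-1·2}·(-1)^-1·(+1)^-2 = -1.
v=31: a=31^0·(≡2), b=31^-2·(≡25) mod 31; (2|31)=+1, (25|31)=+1; (−1)^{0·-2·15}·(+1)^-2·(+1)^0 = +1.
v=3: a=3^2·(≡1), b=3^2·(≡1) mod 3; (1|3)=+1, (1|3)=+1; (−1)^{2·2·1}·(+1)^2·(+1)^2 = +1.
v=47: a=47^0·(≡10), b=47^1·(≡37) mod 47; (10|47)=-1, (37|47)=+1; (−1)^{0·1·23}·(-1)^1·(+1)^0 = -1.
v=∞: -17 < 0 and -125255 < 0  ⇒  (a,b)_∞ = -1.
v=11: a=11^2·(≡3), b=11^0·(≡10) mod 11; (3|11)=+1, (10|11)=-1; (−1)^{2·0·5}·(+1)^0·(-1)^2 = +1.
v=17: a=17^1·(≡15), b=17^0·(≡15) mod 17; (15|17)=+1, (15|17)=+1; (−1)^{1·0·8}·(+1)^0·(+1)^1 = +1.
(-17, -125255 / ℚ) ramifies at {5, 41, 47, ∞}: a division algebra.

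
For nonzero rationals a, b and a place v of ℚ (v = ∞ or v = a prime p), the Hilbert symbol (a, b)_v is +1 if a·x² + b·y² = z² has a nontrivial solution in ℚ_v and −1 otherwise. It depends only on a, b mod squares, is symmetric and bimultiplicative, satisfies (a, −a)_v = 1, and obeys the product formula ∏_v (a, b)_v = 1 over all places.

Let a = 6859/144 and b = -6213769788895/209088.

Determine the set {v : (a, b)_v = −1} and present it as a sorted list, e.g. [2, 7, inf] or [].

(a, b) ≡ (19, -170085) mod (ℚ^×)²; places V = {2, 3, 5, 11, 17, 19, 23, 29, ∞}.
(a,b)_19: α=3, u≡7; β=4, v≡2 (mod 19); (7|19)=+1, (2|19)=-1; sign (−1)^0·+1^4·-1^3 = -1.
(a,b)_∞: sgn(19)=+, sgn(-170085)=−, so +1.
(a,b)_2: α=-4, β=-6; u≡3, v≡3 (mod 8); ε(u)ε(v)=1·1, αω(v)=-4·1, βω(u)=-6·1; sum ≡ 1  ⇒  -1.
(a,b)_29: α=0, u≡14; β=3, v≡28 (mod 29); (14|29)=-1, (28|29)=+1; sign (−1)^0·-1^3·+1^0 = -1.
(a,b)_3: α=-2, u≡1; β=-3, v≡2 (mod 3); (1|3)=+1, (2|3)=-1; sign (−1)^0·+1^-3·-1^-2 = +1.
(a,b)_5: α=0, u≡1; β=1, v≡2 (mod 5); (1|5)=+1, (2|5)=-1; sign (−1)^0·+1^1·-1^0 = +1.
(a,b)_11: α=0, u≡6; β=-2, v≡2 (mod 11); (6|11)=-1, (2|11)=-1; sign (−1)^0·-1^-2·-1^0 = +1.
(a,b)_23: α=0, u≡20; β=1, v≡22 (mod 23); (20|23)=-1, (22|23)=-1; sign (−1)^0·-1^1·-1^0 = -1.
(a,b)_17: α=0, u≡1; β=1, v≡15 (mod 17); (1|17)=+1, (15|17)=+1; sign (−1)^0·+1^1·+1^0 = +1.
|Ram(19, -170085)| = 4, even; anisotropic at {2, 19, 23, 29}.

[2, 19, 23, 29]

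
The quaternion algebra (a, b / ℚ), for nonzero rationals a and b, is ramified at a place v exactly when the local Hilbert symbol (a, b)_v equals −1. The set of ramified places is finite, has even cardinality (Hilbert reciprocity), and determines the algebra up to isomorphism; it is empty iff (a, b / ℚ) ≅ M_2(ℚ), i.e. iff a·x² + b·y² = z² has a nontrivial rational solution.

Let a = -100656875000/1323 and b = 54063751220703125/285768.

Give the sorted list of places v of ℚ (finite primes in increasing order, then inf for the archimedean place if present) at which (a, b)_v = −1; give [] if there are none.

Mod squares: a ≡ -330, b ≡ 10. Check v ∈ {∞, 2, 3, 5, 7, 11}.
v=7: a=7^-2·(≡3), b=7^-2·(≡6) mod 7; (3|7)=-1, (6|7)=-1; (−1)^{-2·-2·3}·(-1)^-2·(-1)^-2 = +1.
v=5: a=5^7·(≡4), b=5^15·(≡2) mod 5; (4|5)=+1, (2|5)=-1; (−1)^{7·15·2}·(+1)^15·(-1)^7 = -1.
v=3: a=3^-3·(≡1), b=3^-6·(≡1) mod 3; (1|3)=+1, (1|3)=+1; (−1)^{-3·-6·1}·(+1)^-6·(+1)^-3 = +1.
v=2: v_2(a)=3, v_2(b)=-3; units ≡ 3, 5 (mod 8); ε·ε+αω+βω = 1·0+3·1+-3·1 ≡ 0  ⇒  (a,b)_2 = +1.
v=11: a=11^5·(≡3), b=11^6·(≡10) mod 11; (3|11)=+1, (10|11)=-1; (−1)^{5·6·5}·(+1)^6·(-1)^5 = -1.
v=∞: -330 < 0 and 10 > 0  ⇒  (a,b)_∞ = +1.
Ram(-330, 10) = {5, 11}; no ℚ_5-point on the conic.

[5, 11]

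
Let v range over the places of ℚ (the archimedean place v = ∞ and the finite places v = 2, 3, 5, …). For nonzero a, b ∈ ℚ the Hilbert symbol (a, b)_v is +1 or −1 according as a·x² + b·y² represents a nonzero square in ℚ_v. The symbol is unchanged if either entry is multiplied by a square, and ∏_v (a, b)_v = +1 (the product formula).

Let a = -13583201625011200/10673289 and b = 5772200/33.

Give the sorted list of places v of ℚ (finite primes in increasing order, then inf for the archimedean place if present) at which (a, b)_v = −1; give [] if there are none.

(a, b) ≡ (-13, 38874) mod (ℚ^×)²; places V = {2, 3, 5, 7, 11, 13, 19, 31, ∞}.
(a,b)_2: α=10, β=3; u≡3, v≡5 (mod 8); ε(u)ε(v)=1·0, αω(v)=10·1, βω(u)=3·1; sum ≡ 1  ⇒  -1.
(a,b)_31: α=2, u≡2; β=1, v≡7 (mod 31); (2|31)=+1, (7|31)=+1; sign (−1)^0·+1^1·+1^2 = +1.
(a,b)_3: α=-6, u≡2; β=-1, v≡1 (mod 3); (2|3)=-1, (1|3)=+1; sign (−1)^0·-1^-1·+1^-6 = -1.
(a,b)_11: α=-4, u≡9; β=-1, v≡9 (mod 11); (9|11)=+1, (9|11)=+1; sign (−1)^0·+1^-1·+1^-4 = +1.
(a,b)_19: α=2, u≡6; β=1, v≡2 (mod 19); (6|19)=+1, (2|19)=-1; sign (−1)^0·+1^1·-1^2 = +1.
(a,b)_∞: sgn(-13)=−, sgn(38874)=+, so +1.
(a,b)_5: α=2, u≡3; β=2, v≡1 (mod 5); (3|5)=-1, (1|5)=+1; sign (−1)^0·-1^2·+1^2 = +1.
(a,b)_13: α=1, u≡3; β=0, v≡10 (mod 13); (3|13)=+1, (10|13)=+1; sign (−1)^0·+1^0·+1^1 = +1.
(a,b)_7: α=6, u≡2; β=2, v≡5 (mod 7); (2|7)=+1, (5|7)=-1; sign (−1)^0·+1^2·-1^6 = +1.
(-13, 38874 / ℚ) ramifies at {2, 3}: a division algebra.

[2, 3]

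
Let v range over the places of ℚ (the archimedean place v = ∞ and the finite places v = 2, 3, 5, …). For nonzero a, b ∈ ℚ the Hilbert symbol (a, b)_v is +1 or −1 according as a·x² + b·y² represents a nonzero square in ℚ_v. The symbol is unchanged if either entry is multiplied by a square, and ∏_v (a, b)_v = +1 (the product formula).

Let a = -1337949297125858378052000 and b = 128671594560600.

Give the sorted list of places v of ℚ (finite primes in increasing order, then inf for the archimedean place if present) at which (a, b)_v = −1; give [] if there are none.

Mod squares: a ≡ -111370, b ≡ 10374. Check v ∈ {∞, 2, 3, 5, 7, 13, 19, 37, 43}.
v=43: a=43^3·(≡18), b=43^2·(≡25) mod 43; (18|43)=-1, (25|43)=+1; (−1)^{3·2·21}·(-1)^2·(+1)^3 = +1.
v=5: a=5^3·(≡4), b=5^2·(≡4) mod 5; (4|5)=+1, (4|5)=+1; (−1)^{3·2·2}·(+1)^2·(+1)^3 = +1.
v=37: a=37^3·(≡20), b=37^2·(≡35) mod 37; (20|37)=-1, (35|37)=-1; (−1)^{3·2·18}·(-1)^2·(-1)^3 = -1.
v=7: a=7^5·(≡1), b=7^3·(≡5) mod 7; (1|7)=+1, (5|7)=-1; (−1)^{5·3·3}·(+1)^3·(-1)^5 = +1.
v=∞: -111370 < 0 and 10374 > 0  ⇒  (a,b)_∞ = +1.
v=3: a=3^4·(≡2), b=3^1·(≡2) mod 3; (2|3)=-1, (2|3)=-1; (−1)^{4·1·1}·(-1)^1·(-1)^4 = -1.
v=2: v_2(a)=5, v_2(b)=3; units ≡ 3, 3 (mod 8); ε·ε+αω+βω = 1·1+5·1+3·1 ≡ 1  ⇒  (a,b)_2 = -1.
v=19: a=19^2·(≡3), b=19^1·(≡3) mod 19; (3|19)=-1, (3|19)=-1; (−1)^{2·1·9}·(-1)^1·(-1)^2 = -1.
v=13: a=13^2·(≡4), b=13^1·(≡5) mod 13; (4|13)=+1, (5|13)=-1; (−1)^{2·1·6}·(+1)^1·(-1)^2 = +1.
|Ram(-111370, 10374)| = 4, even; anisotropic at {2, 3, 19, 37}.

[2, 3, 19, 37]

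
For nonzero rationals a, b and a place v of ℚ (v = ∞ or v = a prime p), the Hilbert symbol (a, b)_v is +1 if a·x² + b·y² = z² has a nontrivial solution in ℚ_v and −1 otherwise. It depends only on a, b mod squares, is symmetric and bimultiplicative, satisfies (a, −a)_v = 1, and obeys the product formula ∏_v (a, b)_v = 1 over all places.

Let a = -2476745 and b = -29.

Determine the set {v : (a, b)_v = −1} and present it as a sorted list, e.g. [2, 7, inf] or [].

(a, b) ≡ (-2945, -29) mod (ℚ^×)²; places V = {2, 5, 19, 29, 31, ∞}.
(a,b)_19: α=1, u≡4; β=0, v≡9 (mod 19); (4|19)=+1, (9|19)=+1; sign (−1)^0·+1^0·+1^1 = +1.
(a,b)_∞: sgn(-2945)=−, sgn(-29)=−, so -1.
(a,b)_31: α=1, u≡23; β=0, v≡2 (mod 31); (23|31)=-1, (2|31)=+1; sign (−1)^0·-1^0·+1^1 = +1.
(a,b)_2: α=0, β=0; u≡7, v≡3 (mod 8); ε(u)ε(v)=1·1, αω(v)=0·1, βω(u)=0·0; sum ≡ 1  ⇒  -1.
(a,b)_29: α=2, u≡13; β=1, v≡28 (mod 29); (13|29)=+1, (28|29)=+1; sign (−1)^0·+1^1·+1^2 = +1.
(a,b)_5: α=1, u≡1; β=0, v≡1 (mod 5); (1|5)=+1, (1|5)=+1; sign (−1)^0·+1^0·+1^1 = +1.
(-2945, -29 / ℚ) ramifies at {2, ∞}: a division algebra.

[2, inf]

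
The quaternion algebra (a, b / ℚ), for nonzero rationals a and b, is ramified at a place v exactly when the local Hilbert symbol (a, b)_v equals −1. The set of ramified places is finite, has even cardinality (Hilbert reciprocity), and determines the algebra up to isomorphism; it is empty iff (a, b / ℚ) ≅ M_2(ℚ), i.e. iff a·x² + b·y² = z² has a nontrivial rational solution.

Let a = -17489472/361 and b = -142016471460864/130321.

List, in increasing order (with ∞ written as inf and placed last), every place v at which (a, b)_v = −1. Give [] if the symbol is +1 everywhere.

(a, b) ≡ (-33, -91) mod (ℚ^×)²; places V = {2, 3, 7, 11, 13, 19, ∞}.
(a,b)_∞: sgn(-33)=−, sgn(-91)=−, so -1.
(a,b)_13: α=2, u≡7; β=5, v≡8 (mod 13); (7|13)=-1, (8|13)=-1; sign (−1)^0·-1^5·-1^2 = -1.
(a,b)_2: α=6, β=10; u≡7, v≡5 (mod 8); ε(u)ε(v)=1·0, αω(v)=6·1, βω(u)=10·0; sum ≡ 0  ⇒  +1.
(a,b)_19: α=-2, u≡9; β=-4, v≡16 (mod 19); (9|19)=+1, (16|19)=+1; sign (−1)^0·+1^-4·+1^-2 = +1.
(a,b)_7: α=2, u≡4; β=3, v≡4 (mod 7); (4|7)=+1, (4|7)=+1; sign (−1)^0·+1^3·+1^2 = +1.
(a,b)_11: α=1, u≡6; β=2, v≡10 (mod 11); (6|11)=-1, (10|11)=-1; sign (−1)^0·-1^2·-1^1 = -1.
(a,b)_3: α=1, u≡1; β=2, v≡2 (mod 3); (1|3)=+1, (2|3)=-1; sign (−1)^0·+1^2·-1^1 = -1.
|Ram(-33, -91)| = 4, even; anisotropic at {3, 11, 13, ∞}.

[3, 11, 13, inf]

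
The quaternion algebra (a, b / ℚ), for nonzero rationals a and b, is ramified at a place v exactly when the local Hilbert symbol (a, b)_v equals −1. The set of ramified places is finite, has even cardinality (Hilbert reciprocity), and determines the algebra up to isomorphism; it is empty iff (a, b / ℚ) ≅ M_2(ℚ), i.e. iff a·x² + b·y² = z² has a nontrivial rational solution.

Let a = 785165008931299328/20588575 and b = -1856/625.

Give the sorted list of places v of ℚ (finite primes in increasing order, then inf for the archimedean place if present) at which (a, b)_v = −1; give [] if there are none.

[7, 23, 29, 37]

(a, b) ≡ (6564614, -29) mod (ℚ^×)²; places V = {2, 5, 7, 17, 19, 23, 29, 37, ∞}.
(a,b)_19: α=1, u≡2; β=0, v≡16 (mod 19); (2|19)=-1, (16|19)=+1; sign (−1)^0·-1^0·+1^1 = +1.
(a,b)_5: α=-2, u≡1; β=-4, v≡4 (mod 5); (1|5)=+1, (4|5)=+1; sign (−1)^0·+1^-4·+1^-2 = +1.
(a,b)_7: α=-7, u≡6; β=0, v≡3 (mod 7); (6|7)=-1, (3|7)=-1; sign (−1)^0·-1^0·-1^-7 = -1.
(a,b)_29: α=5, u≡27; β=1, v≡25 (mod 29); (27|29)=-1, (25|29)=+1; sign (−1)^0·-1^1·+1^5 = -1.
(a,b)_2: α=13, β=6; u≡3, v≡3 (mod 8); ε(u)ε(v)=1·1, αω(v)=13·1, βω(u)=6·1; sum ≡ 0  ⇒  +1.
(a,b)_17: α=2, u≡2; β=0, v≡5 (mod 17); (2|17)=+1, (5|17)=-1; sign (−1)^0·+1^0·-1^2 = +1.
(a,b)_∞: sgn(6564614)=+, sgn(-29)=−, so +1.
(a,b)_23: α=1, u≡11; β=0, v≡19 (mod 23); (11|23)=-1, (19|23)=-1; sign (−1)^0·-1^0·-1^1 = -1.
(a,b)_37: α=1, u≡33; β=0, v≡20 (mod 37); (33|37)=+1, (20|37)=-1; sign (−1)^0·+1^0·-1^1 = -1.
(6564614, -29 / ℚ) ramifies at {7, 23, 29, 37}: a division algebra.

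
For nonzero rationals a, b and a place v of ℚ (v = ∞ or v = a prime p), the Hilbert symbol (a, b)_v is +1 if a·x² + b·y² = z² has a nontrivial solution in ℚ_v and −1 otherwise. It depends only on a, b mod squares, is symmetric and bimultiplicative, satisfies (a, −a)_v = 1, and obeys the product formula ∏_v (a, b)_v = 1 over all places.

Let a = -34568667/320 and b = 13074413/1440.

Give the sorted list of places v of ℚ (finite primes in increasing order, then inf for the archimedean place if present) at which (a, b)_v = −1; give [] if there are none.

[3, 5, 17, 29, 47, 53]

(a, b) ≡ (-391935, 8930) mod (ℚ^×)²; places V = {2, 3, 5, 7, 11, 17, 19, 29, 47, 53, ∞}.
(a,b)_7: α=2, u≡1; β=0, v≡6 (mod 7); (1|7)=+1, (6|7)=-1; sign (−1)^0·+1^0·-1^2 = +1.
(a,b)_47: α=0, u≡29; β=1, v≡34 (mod 47); (29|47)=-1, (34|47)=+1; sign (−1)^0·-1^1·+1^0 = -1.
(a,b)_5: α=-1, u≡2; β=-1, v≡1 (mod 5); (2|5)=-1, (1|5)=+1; sign (−1)^0·-1^-1·+1^-1 = -1.
(a,b)_11: α=0, u≡10; β=4, v≡9 (mod 11); (10|11)=-1, (9|11)=+1; sign (−1)^0·-1^4·+1^0 = +1.
(a,b)_2: α=-6, β=-5; u≡1, v≡1 (mod 8); ε(u)ε(v)=0·0, αω(v)=-6·0, βω(u)=-5·0; sum ≡ 0  ⇒  +1.
(a,b)_29: α=1, u≡22; β=0, v≡15 (mod 29); (22|29)=+1, (15|29)=-1; sign (−1)^0·+1^0·-1^1 = -1.
(a,b)_∞: sgn(-391935)=−, sgn(8930)=+, so +1.
(a,b)_19: α=0, u≡16; β=1, v≡18 (mod 19); (16|19)=+1, (18|19)=-1; sign (−1)^0·+1^1·-1^0 = +1.
(a,b)_3: α=3, u≡2; β=-2, v≡2 (mod 3); (2|3)=-1, (2|3)=-1; sign (−1)^0·-1^-2·-1^3 = -1.
(a,b)_53: α=1, u≡16; β=0, v≡12 (mod 53); (16|53)=+1, (12|53)=-1; sign (−1)^0·+1^0·-1^1 = -1.
(a,b)_17: α=1, u≡10; β=0, v≡3 (mod 17); (10|17)=-1, (3|17)=-1; sign (−1)^0·-1^0·-1^1 = -1.
Ram(-391935, 8930) = {3, 5, 17, 29, 47, 53}; no ℚ_3-point on the conic.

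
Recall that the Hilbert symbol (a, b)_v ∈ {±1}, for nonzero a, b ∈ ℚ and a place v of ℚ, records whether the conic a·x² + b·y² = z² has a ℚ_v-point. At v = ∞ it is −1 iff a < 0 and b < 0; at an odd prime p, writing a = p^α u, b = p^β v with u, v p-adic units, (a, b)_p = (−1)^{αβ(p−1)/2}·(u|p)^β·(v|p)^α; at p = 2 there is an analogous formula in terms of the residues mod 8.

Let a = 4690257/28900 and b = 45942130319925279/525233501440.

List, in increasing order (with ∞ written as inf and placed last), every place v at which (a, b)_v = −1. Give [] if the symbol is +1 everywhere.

(a, b) ≡ (33, 64515) mod (ℚ^×)²; places V = {2, 3, 5, 11, 13, 17, 23, 29, ∞}.
(a,b)_∞: sgn(33)=+, sgn(64515)=+, so +1.
(a,b)_5: α=-2, u≡2; β=-1, v≡3 (mod 5); (2|5)=-1, (3|5)=-1; sign (−1)^0·-1^-1·-1^-2 = -1.
(a,b)_17: α=-2, u≡13; β=-7, v≡16 (mod 17); (13|17)=+1, (16|17)=+1; sign (−1)^0·+1^-7·+1^-2 = +1.
(a,b)_2: α=-2, β=-8; u≡1, v≡3 (mod 8); ε(u)ε(v)=0·1, αω(v)=-2·1, βω(u)=-8·0; sum ≡ 0  ⇒  +1.
(a,b)_11: α=1, u≡9; β=3, v≡6 (mod 11); (9|11)=+1, (6|11)=-1; sign (−1)^1·+1^3·-1^1 = +1.
(a,b)_3: α=1, u≡2; β=1, v≡1 (mod 3); (2|3)=-1, (1|3)=+1; sign (−1)^1·-1^1·+1^1 = +1.
(a,b)_29: α=2, u≡6; β=8, v≡12 (mod 29); (6|29)=+1, (12|29)=-1; sign (−1)^0·+1^8·-1^2 = +1.
(a,b)_23: α=0, u≡10; β=1, v≡22 (mod 23); (10|23)=-1, (22|23)=-1; sign (−1)^0·-1^1·-1^0 = -1.
(a,b)_13: α=2, u≡11; β=0, v≡1 (mod 13); (11|13)=-1, (1|13)=+1; sign (−1)^0·-1^0·+1^2 = +1.
(33, 64515 / ℚ) ramifies at {5, 23}: a division algebra.

[5, 23]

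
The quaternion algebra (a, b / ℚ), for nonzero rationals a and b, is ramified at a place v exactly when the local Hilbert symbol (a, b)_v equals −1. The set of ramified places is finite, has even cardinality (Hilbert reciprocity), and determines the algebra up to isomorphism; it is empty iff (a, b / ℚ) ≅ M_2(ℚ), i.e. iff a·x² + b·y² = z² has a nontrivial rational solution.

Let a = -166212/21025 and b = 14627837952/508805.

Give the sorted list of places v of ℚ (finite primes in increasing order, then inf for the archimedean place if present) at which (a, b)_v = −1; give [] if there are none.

[2, 3, 5, 7, 13, 17]

Mod squares: a ≡ -57, b ≡ 881790. Check v ∈ {∞, 2, 3, 5, 7, 11, 13, 17, 19, 29}.
v=∞: -57 < 0 and 881790 > 0  ⇒  (a,b)_∞ = +1.
v=29: a=29^-2·(≡25), b=29^-2·(≡20) mod 29; (25|29)=+1, (20|29)=+1; (−1)^{-2·-2·14}·(+1)^-2·(+1)^-2 = +1.
v=2: v_2(a)=2, v_2(b)=11; units ≡ 7, 7 (mod 8); ε·ε+αω+βω = 1·1+2·0+11·0 ≡ 1  ⇒  (a,b)_2 = -1.
v=3: a=3^7·(≡2), b=3^5·(≡2) mod 3; (2|3)=-1, (2|3)=-1; (−1)^{7·5·1}·(-1)^5·(-1)^7 = -1.
v=19: a=19^1·(≡1), b=19^1·(≡13) mod 19; (1|19)=+1, (13|19)=-1; (−1)^{1·1·9}·(+1)^1·(-1)^1 = +1.
v=5: a=5^-2·(≡3), b=5^-1·(≡2) mod 5; (3|5)=-1, (2|5)=-1; (−1)^{-2·-1·2}·(-1)^-1·(-1)^-2 = -1.
v=11: a=11^0·(≡5), b=11^-2·(≡8) mod 11; (5|11)=+1, (8|11)=-1; (−1)^{0·-2·5}·(+1)^-2·(-1)^0 = +1.
v=17: a=17^0·(≡5), b=17^1·(≡6) mod 17; (5|17)=-1, (6|17)=-1; (−1)^{0·1·8}·(-1)^1·(-1)^0 = -1.
v=13: a=13^0·(≡8), b=13^1·(≡12) mod 13; (8|13)=-1, (12|13)=+1; (−1)^{0·1·6}·(-1)^1·(+1)^0 = -1.
v=7: a=7^0·(≡6), b=7^1·(≡5) mod 7; (6|7)=-1, (5|7)=-1; (−1)^{0·1·3}·(-1)^1·(-1)^0 = -1.
Ram(-57, 881790) = {2, 3, 5, 7, 13, 17}; no ℚ_2-point on the conic.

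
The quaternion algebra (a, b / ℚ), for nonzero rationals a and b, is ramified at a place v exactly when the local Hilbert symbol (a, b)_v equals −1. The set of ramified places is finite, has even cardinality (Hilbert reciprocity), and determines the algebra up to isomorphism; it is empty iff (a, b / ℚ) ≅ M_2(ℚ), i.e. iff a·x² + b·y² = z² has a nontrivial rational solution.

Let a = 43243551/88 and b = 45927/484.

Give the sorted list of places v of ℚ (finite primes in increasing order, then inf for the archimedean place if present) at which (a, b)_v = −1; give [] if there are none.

(a, b) ≡ (858, 7) mod (ℚ^×)²; places V = {2, 3, 7, 11, 13, ∞}.
(a,b)_13: α=3, u≡4; β=0, v≡8 (mod 13); (4|13)=+1, (8|13)=-1; sign (−1)^0·+1^0·-1^3 = -1.
(a,b)_7: α=0, u≡2; β=1, v≡2 (mod 7); (2|7)=+1, (2|7)=+1; sign (−1)^0·+1^1·+1^0 = +1.
(a,b)_11: α=-1, u≡4; β=-2, v≡6 (mod 11); (4|11)=+1, (6|11)=-1; sign (−1)^0·+1^-2·-1^-1 = -1.
(a,b)_2: α=-3, β=-2; u≡5, v≡7 (mod 8); ε(u)ε(v)=0·1, αω(v)=-3·0, βω(u)=-2·1; sum ≡ 0  ⇒  +1.
(a,b)_∞: sgn(858)=+, sgn(7)=+, so +1.
(a,b)_3: α=9, u≡1; β=8, v≡1 (mod 3); (1|3)=+1, (1|3)=+1; sign (−1)^0·+1^8·+1^9 = +1.
(858, 7 / ℚ) ramifies at {11, 13}: a division algebra.

[11, 13]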